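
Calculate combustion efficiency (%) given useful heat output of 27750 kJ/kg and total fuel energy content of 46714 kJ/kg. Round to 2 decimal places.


Efficiency = (Q_useful / Q_fuel) * 100
Efficiency = (27750 / 46714) * 100
Efficiency = 0.5940 * 100 = 59.40%


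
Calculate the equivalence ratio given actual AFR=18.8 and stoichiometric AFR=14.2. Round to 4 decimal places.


phi = AFR_stoich / AFR_actual
phi = 14.2 / 18.8 = 0.7553


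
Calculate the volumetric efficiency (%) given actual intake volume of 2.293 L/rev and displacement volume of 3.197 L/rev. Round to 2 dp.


eta_v = (V_actual / V_disp) * 100
Ratio = 2.293 / 3.197 = 0.7172
eta_v = 0.7172 * 100 = 71.72%


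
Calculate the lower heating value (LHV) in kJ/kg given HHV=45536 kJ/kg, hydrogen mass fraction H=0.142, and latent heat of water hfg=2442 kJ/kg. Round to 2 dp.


LHV = HHV - hfg * 9 * H
Water correction = 2442 * 9 * 0.142 = 3120.876 kJ/kg
LHV = 45536 - 3120.876 = 42415.12 kJ/kg


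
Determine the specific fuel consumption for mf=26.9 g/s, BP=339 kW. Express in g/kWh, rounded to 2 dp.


SFC = (mf / BP) * 3600
Rate = 26.9 / 339 = 0.079351 g/(s*kW)
SFC = 0.079351 * 3600 = 285.66 g/kWh


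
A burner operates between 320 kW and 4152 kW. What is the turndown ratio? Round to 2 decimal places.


TDR = Q_max / Q_min
TDR = 4152 / 320 = 12.98


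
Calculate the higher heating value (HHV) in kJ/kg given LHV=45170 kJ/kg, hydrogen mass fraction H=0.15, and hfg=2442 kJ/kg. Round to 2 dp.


HHV = LHV + hfg * 9 * H
Water addition = 2442 * 9 * 0.15 = 3296.700 kJ/kg
HHV = 45170 + 3296.700 = 48466.70 kJ/kg


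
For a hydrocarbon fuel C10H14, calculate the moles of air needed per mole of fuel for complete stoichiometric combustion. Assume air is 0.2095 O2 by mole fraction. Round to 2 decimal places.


Balanced combustion: C10H14 + 13.5 O2 -> 10 CO2 + 7 H2O
O2 needed = C + H/4 = 10 + 14/4 = 13.50 moles
Air moles = O2 / 0.2095 = 13.50 / 0.2095 = 64.44 moles air


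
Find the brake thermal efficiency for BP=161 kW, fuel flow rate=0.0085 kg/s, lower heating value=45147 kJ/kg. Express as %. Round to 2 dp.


eta_BTE = (BP / (mf * LHV)) * 100
Denominator = 0.0085 * 45147 = 383.7495 kW
eta_BTE = (161 / 383.7495) * 100 = 41.95%


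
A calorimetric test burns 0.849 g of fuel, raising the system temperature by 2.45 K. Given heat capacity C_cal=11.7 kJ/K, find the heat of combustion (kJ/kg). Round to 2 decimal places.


Hc = C_cal * delta_T / m_fuel
Q_released = 11.7 * 2.45 = 28.6650 kJ
m_fuel = 0.849 g = 0.849/1000 kg = 0.000849 kg
Hc = 28.6650 / 0.000849 = 33763.25 kJ/kg


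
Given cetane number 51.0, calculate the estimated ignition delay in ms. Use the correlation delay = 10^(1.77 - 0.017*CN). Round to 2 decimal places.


delay = 10^(1.77 - 0.017*CN)
Exponent = 1.77 - 0.017*51.0 = 0.9030
delay = 10^0.9030 = 8.00 ms


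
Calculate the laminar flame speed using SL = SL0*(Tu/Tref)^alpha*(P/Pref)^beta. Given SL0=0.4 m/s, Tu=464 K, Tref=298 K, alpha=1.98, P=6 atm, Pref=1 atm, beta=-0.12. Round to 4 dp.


SL = SL0 * (Tu/Tref)^alpha * (P/Pref)^beta
T ratio = 464/298 = 1.55704698
(T ratio)^alpha = 1.55704698^1.98 = 2.403020
(P/Pref)^beta = 6^(-0.12) = 0.806532
SL = 0.4 * 2.403020 * 0.806532 = 0.7752 m/s


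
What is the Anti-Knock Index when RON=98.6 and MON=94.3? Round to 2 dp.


AKI = (RON + MON) / 2
AKI = (98.6 + 94.3) / 2
AKI = 192.9 / 2 = 96.45


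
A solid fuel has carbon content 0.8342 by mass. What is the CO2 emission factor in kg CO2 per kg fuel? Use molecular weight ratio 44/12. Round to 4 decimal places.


EF = C_frac * (M_CO2 / M_C)
EF = 0.8342 * (44/12)
EF = 0.8342 * 3.666667 = 3.0587 kg_CO2/kg_fuel


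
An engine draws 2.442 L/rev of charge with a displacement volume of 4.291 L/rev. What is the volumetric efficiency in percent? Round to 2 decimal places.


eta_v = (V_actual / V_disp) * 100
Ratio = 2.442 / 4.291 = 0.5691
eta_v = 0.5691 * 100 = 56.91%


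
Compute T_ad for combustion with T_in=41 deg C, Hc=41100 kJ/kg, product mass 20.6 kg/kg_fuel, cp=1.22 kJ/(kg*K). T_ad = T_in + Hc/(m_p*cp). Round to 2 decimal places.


T_ad = T_in + Hc / (m_p * cp)
Denominator = 20.6 * 1.22 = 25.1320
Temperature rise = 41100 / 25.1320 = 1635.37 K
T_ad = 41 + 1635.37 = 1676.37 deg C


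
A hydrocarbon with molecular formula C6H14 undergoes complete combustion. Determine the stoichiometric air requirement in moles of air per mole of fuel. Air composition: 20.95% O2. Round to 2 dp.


Balanced combustion: C6H14 + 9.5 O2 -> 6 CO2 + 7 H2O
O2 needed = C + H/4 = 6 + 14/4 = 9.50 moles
Air moles = O2 / 0.2095 = 9.50 / 0.2095 = 45.35 moles air


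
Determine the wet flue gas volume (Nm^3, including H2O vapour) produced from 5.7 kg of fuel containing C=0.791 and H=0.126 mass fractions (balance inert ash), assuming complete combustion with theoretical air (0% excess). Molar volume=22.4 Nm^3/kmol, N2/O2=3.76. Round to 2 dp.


Per kg fuel: CO2 = (C/12 kmol)*22.4 = (0.791/12)*22.4 = 1.47653 Nm^3
Per kg fuel: H2O = (H/2 kmol)*22.4 = (0.126/2)*22.4 = 1.41120 Nm^3
O2 needed per kg fuel = C/12 + H/4 = 0.791/12 + 0.126/4 = 0.09741667 kmol
Per kg fuel: N2 = O2*3.76*22.4 = 0.09741667*3.76*22.4 = 8.20482 Nm^3
Total per kg = 1.47653 + 1.41120 + 8.20482 = 11.09255 Nm^3
Total = 11.09255 * 5.7 = 63.23 Nm^3


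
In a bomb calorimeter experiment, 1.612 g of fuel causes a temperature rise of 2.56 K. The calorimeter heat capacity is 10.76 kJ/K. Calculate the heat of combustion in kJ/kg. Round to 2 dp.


Hc = C_cal * delta_T / m_fuel
Q_released = 10.76 * 2.56 = 27.5456 kJ
m_fuel = 1.612 g = 1.612/1000 kg = 0.001612 kg
Hc = 27.5456 / 0.001612 = 17087.84 kJ/kg


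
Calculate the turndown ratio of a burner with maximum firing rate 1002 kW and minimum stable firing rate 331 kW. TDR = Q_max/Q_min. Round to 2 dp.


TDR = Q_max / Q_min
TDR = 1002 / 331 = 3.03


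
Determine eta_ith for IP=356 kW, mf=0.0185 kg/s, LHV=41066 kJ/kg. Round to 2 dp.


eta_ith = (IP / (mf * LHV)) * 100
Denominator = 0.0185 * 41066 = 759.7210 kW
eta_ith = (356 / 759.7210) * 100 = 46.86%


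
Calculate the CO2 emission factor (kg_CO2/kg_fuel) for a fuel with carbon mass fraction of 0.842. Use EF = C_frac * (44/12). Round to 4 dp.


EF = C_frac * (M_CO2 / M_C)
EF = 0.842 * (44/12)
EF = 0.842 * 3.666667 = 3.0873 kg_CO2/kg_fuel


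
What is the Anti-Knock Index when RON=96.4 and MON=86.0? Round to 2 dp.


AKI = (RON + MON) / 2
AKI = (96.4 + 86.0) / 2
AKI = 182.4 / 2 = 91.20


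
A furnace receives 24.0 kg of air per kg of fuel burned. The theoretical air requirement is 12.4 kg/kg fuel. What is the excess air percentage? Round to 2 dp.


Excess air = actual - stoichiometric = 24.0 - 12.4 = 11.60 kg/kg fuel
Excess air % = (excess / stoich) * 100 = (11.60 / 12.4) * 100 = 93.55%


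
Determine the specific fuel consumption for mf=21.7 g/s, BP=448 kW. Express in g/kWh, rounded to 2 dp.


SFC = (mf / BP) * 3600
Rate = 21.7 / 448 = 0.048438 g/(s*kW)
SFC = 0.048438 * 3600 = 174.38 g/kWh


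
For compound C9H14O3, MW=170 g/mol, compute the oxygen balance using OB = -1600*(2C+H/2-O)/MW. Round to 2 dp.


OB = -1600 * (2C + H/2 - O) / MW
Inner = 2*9 + 14/2 - 3 = 22.00
OB = -1600 * 22.00 / 170 = -207.06%


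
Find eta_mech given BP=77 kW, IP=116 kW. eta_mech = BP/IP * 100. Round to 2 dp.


eta_mech = (BP / IP) * 100
Ratio = 77 / 116 = 0.6638
eta_mech = 0.6638 * 100 = 66.38%


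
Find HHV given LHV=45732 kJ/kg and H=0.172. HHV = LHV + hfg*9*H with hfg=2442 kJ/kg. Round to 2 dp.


HHV = LHV + hfg * 9 * H
Water addition = 2442 * 9 * 0.172 = 3780.216 kJ/kg
HHV = 45732 + 3780.216 = 49512.22 kJ/kg


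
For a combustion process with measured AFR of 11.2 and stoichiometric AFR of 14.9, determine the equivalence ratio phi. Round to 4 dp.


phi = AFR_stoich / AFR_actual
phi = 14.9 / 11.2 = 1.3304


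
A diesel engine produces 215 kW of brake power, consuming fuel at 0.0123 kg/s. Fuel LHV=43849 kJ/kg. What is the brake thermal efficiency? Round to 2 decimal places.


eta_BTE = (BP / (mf * LHV)) * 100
Denominator = 0.0123 * 43849 = 539.3427 kW
eta_BTE = (215 / 539.3427) * 100 = 39.86%


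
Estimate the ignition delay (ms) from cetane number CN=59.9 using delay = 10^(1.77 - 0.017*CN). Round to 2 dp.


delay = 10^(1.77 - 0.017*CN)
Exponent = 1.77 - 0.017*59.9 = 0.7517
delay = 10^0.7517 = 5.65 ms


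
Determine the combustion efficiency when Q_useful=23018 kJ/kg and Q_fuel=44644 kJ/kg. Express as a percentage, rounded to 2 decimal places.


Efficiency = (Q_useful / Q_fuel) * 100
Efficiency = (23018 / 44644) * 100
Efficiency = 0.5156 * 100 = 51.56%


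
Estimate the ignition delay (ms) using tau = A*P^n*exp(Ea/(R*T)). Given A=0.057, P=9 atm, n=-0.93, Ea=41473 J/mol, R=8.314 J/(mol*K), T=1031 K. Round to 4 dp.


tau = A * P^n * exp(Ea/(R*T))
P^n = 9^(-0.93) = 0.12958492
Ea/(R*T) = 41473/(8.314*1031) = 4.838344
exp(Ea/(R*T)) = 126.260125
tau = 0.057 * 0.12958492 * 126.260125 = 0.9326 ms


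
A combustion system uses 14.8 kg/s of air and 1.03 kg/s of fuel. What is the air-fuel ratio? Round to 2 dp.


AFR = m_air / m_fuel
AFR = 14.8 / 1.03 = 14.37


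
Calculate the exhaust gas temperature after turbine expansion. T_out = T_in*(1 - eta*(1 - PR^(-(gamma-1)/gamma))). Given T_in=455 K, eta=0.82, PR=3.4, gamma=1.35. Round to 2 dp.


T_out = T_in * (1 - eta * (1 - PR^(-(gamma-1)/gamma)))
Exponent = -(1.35-1)/1.35 = -0.25925926
PR^exp = 3.4^(-0.25925926) = 0.72813041
Factor = 1 - 0.82*(1 - 0.72813041) = 0.77706694
T_out = 455 * 0.77706694 = 353.57 K


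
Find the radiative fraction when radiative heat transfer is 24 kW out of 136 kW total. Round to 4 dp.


f_rad = Q_rad / Q_total
f_rad = 24 / 136 = 0.1765


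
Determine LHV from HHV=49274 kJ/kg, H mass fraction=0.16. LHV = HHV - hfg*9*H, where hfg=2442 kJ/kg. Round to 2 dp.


LHV = HHV - hfg * 9 * H
Water correction = 2442 * 9 * 0.16 = 3516.480 kJ/kg
LHV = 49274 - 3516.480 = 45757.52 kJ/kg


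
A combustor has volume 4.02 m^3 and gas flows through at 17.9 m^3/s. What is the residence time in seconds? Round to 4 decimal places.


tau = V / Q_flow
tau = 4.02 / 17.9 = 0.2246 s


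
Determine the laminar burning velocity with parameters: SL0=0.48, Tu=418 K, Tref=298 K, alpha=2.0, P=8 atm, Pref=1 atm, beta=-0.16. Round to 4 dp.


SL = SL0 * (Tu/Tref)^alpha * (P/Pref)^beta
T ratio = 418/298 = 1.40268456
(T ratio)^alpha = 1.40268456^2.0 = 1.967524
(P/Pref)^beta = 8^(-0.16) = 0.716978
SL = 0.48 * 1.967524 * 0.716978 = 0.6771 m/s


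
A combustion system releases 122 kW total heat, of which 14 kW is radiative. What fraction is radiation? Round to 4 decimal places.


f_rad = Q_rad / Q_total
f_rad = 14 / 122 = 0.1148


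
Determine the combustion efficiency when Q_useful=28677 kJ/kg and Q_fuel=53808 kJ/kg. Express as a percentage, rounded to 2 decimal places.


Efficiency = (Q_useful / Q_fuel) * 100
Efficiency = (28677 / 53808) * 100
Efficiency = 0.5330 * 100 = 53.30%


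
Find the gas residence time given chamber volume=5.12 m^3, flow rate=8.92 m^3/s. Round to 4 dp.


tau = V / Q_flow
tau = 5.12 / 8.92 = 0.5740 s


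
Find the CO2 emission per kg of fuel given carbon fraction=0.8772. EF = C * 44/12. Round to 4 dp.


EF = C_frac * (M_CO2 / M_C)
EF = 0.8772 * (44/12)
EF = 0.8772 * 3.666667 = 3.2164 kg_CO2/kg_fuel


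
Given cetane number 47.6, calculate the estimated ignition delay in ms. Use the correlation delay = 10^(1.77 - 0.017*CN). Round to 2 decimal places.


delay = 10^(1.77 - 0.017*CN)
Exponent = 1.77 - 0.017*47.6 = 0.9608
delay = 10^0.9608 = 9.14 ms


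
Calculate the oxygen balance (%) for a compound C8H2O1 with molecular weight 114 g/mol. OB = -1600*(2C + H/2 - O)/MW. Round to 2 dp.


OB = -1600 * (2C + H/2 - O) / MW
Inner = 2*8 + 2/2 - 1 = 16.00
OB = -1600 * 16.00 / 114 = -224.56%


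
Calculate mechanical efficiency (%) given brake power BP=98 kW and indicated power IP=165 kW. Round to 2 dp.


eta_mech = (BP / IP) * 100
Ratio = 98 / 165 = 0.5939
eta_mech = 0.5939 * 100 = 59.39%


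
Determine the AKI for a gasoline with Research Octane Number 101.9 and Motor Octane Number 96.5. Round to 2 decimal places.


AKI = (RON + MON) / 2
AKI = (101.9 + 96.5) / 2
AKI = 198.4 / 2 = 99.20


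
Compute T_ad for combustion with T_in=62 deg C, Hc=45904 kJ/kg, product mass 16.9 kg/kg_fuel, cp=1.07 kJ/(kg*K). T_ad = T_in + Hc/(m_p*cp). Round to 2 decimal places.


T_ad = T_in + Hc / (m_p * cp)
Denominator = 16.9 * 1.07 = 18.0830
Temperature rise = 45904 / 18.0830 = 2538.52 K
T_ad = 62 + 2538.52 = 2600.52 deg C


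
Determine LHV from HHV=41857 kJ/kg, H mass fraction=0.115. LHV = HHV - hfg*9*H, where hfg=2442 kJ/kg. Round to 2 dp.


LHV = HHV - hfg * 9 * H
Water correction = 2442 * 9 * 0.115 = 2527.470 kJ/kg
LHV = 41857 - 2527.470 = 39329.53 kJ/kg


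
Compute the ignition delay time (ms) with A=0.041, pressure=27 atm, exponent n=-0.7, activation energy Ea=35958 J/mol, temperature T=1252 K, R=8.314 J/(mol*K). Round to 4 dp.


tau = A * P^n * exp(Ea/(R*T))
P^n = 27^(-0.7) = 0.09955094
Ea/(R*T) = 35958/(8.314*1252) = 3.454468
exp(Ea/(R*T)) = 31.641452
tau = 0.041 * 0.09955094 * 31.641452 = 0.1291 ms


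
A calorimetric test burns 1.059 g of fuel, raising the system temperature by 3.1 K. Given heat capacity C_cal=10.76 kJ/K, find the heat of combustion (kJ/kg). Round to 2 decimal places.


Hc = C_cal * delta_T / m_fuel
Q_released = 10.76 * 3.1 = 33.3560 kJ
m_fuel = 1.059 g = 1.059/1000 kg = 0.001059 kg
Hc = 33.3560 / 0.001059 = 31497.64 kJ/kg


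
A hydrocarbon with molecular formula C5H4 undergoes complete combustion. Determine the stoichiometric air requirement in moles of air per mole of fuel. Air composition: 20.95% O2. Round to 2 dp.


Balanced combustion: C5H4 + 6 O2 -> 5 CO2 + 2 H2O
O2 needed = C + H/4 = 5 + 4/4 = 6.00 moles
Air moles = O2 / 0.2095 = 6.00 / 0.2095 = 28.64 moles air


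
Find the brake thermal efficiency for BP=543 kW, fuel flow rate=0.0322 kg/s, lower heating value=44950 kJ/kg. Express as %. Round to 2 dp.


eta_BTE = (BP / (mf * LHV)) * 100
Denominator = 0.0322 * 44950 = 1447.3900 kW
eta_BTE = (543 / 1447.3900) * 100 = 37.52%


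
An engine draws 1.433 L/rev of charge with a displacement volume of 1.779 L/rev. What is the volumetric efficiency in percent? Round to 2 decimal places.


eta_v = (V_actual / V_disp) * 100
Ratio = 1.433 / 1.779 = 0.8055
eta_v = 0.8055 * 100 = 80.55%


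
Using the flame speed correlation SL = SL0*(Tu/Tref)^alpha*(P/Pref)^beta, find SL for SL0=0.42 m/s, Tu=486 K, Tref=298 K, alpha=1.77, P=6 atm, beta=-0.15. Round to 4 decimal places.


SL = SL0 * (Tu/Tref)^alpha * (P/Pref)^beta
T ratio = 486/298 = 1.63087248
(T ratio)^alpha = 1.63087248^1.77 = 2.376749
(P/Pref)^beta = 6^(-0.15) = 0.764324
SL = 0.42 * 2.376749 * 0.764324 = 0.7630 m/s


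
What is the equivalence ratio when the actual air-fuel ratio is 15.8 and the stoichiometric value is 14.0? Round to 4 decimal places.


phi = AFR_stoich / AFR_actual
phi = 14.0 / 15.8 = 0.8861


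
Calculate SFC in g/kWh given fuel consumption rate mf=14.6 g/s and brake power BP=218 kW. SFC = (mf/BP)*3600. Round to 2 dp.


SFC = (mf / BP) * 3600
Rate = 14.6 / 218 = 0.066972 g/(s*kW)
SFC = 0.066972 * 3600 = 241.10 g/kWh


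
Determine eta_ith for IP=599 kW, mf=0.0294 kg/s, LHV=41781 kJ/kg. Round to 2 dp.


eta_ith = (IP / (mf * LHV)) * 100
Denominator = 0.0294 * 41781 = 1228.3614 kW
eta_ith = (599 / 1228.3614) * 100 = 48.76%


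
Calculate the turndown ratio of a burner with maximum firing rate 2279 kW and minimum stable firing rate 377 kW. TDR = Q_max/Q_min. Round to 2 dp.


TDR = Q_max / Q_min
TDR = 2279 / 377 = 6.05


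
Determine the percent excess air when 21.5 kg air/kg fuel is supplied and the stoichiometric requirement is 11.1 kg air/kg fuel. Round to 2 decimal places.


Excess air = actual - stoichiometric = 21.5 - 11.1 = 10.40 kg/kg fuel
Excess air % = (excess / stoich) * 100 = (10.40 / 11.1) * 100 = 93.69%


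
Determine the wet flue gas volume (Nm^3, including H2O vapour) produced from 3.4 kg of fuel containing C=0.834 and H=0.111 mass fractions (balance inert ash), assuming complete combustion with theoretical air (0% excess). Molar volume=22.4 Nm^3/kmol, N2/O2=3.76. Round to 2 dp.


Per kg fuel: CO2 = (C/12 kmol)*22.4 = (0.834/12)*22.4 = 1.55680 Nm^3
Per kg fuel: H2O = (H/2 kmol)*22.4 = (0.111/2)*22.4 = 1.24320 Nm^3
O2 needed per kg fuel = C/12 + H/4 = 0.834/12 + 0.111/4 = 0.09725000 kmol
Per kg fuel: N2 = O2*3.76*22.4 = 0.09725000*3.76*22.4 = 8.19078 Nm^3
Total per kg = 1.55680 + 1.24320 + 8.19078 = 10.99078 Nm^3
Total = 10.99078 * 3.4 = 37.37 Nm^3


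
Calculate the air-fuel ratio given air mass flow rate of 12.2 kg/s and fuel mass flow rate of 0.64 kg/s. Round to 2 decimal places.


AFR = m_air / m_fuel
AFR = 12.2 / 0.64 = 19.06


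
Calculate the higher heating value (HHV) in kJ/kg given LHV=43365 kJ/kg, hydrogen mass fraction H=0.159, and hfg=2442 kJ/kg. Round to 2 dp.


HHV = LHV + hfg * 9 * H
Water addition = 2442 * 9 * 0.159 = 3494.502 kJ/kg
HHV = 43365 + 3494.502 = 46859.50 kJ/kg


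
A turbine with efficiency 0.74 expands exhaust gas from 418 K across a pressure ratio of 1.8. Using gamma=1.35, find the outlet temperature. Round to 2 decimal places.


T_out = T_in * (1 - eta * (1 - PR^(-(gamma-1)/gamma)))
Exponent = -(1.35-1)/1.35 = -0.25925926
PR^exp = 1.8^(-0.25925926) = 0.85865408
Factor = 1 - 0.74*(1 - 0.85865408) = 0.89540402
T_out = 418 * 0.89540402 = 374.28 K


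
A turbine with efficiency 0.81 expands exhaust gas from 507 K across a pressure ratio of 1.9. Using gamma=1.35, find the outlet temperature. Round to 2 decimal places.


T_out = T_in * (1 - eta * (1 - PR^(-(gamma-1)/gamma)))
Exponent = -(1.35-1)/1.35 = -0.25925926
PR^exp = 1.9^(-0.25925926) = 0.84670193
Factor = 1 - 0.81*(1 - 0.84670193) = 0.87582856
T_out = 507 * 0.87582856 = 444.05 K


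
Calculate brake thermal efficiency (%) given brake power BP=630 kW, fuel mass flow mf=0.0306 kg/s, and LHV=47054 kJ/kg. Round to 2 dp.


eta_BTE = (BP / (mf * LHV)) * 100
Denominator = 0.0306 * 47054 = 1439.8524 kW
eta_BTE = (630 / 1439.8524) * 100 = 43.75%


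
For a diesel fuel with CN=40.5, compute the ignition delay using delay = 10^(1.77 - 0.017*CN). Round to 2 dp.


delay = 10^(1.77 - 0.017*CN)
Exponent = 1.77 - 0.017*40.5 = 1.0815
delay = 10^1.0815 = 12.06 ms


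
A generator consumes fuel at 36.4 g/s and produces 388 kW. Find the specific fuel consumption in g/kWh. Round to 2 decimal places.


SFC = (mf / BP) * 3600
Rate = 36.4 / 388 = 0.093814 g/(s*kW)
SFC = 0.093814 * 3600 = 337.73 g/kWh


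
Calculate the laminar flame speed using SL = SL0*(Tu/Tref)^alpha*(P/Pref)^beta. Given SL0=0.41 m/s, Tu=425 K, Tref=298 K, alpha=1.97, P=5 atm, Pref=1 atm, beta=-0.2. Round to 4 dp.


SL = SL0 * (Tu/Tref)^alpha * (P/Pref)^beta
T ratio = 425/298 = 1.42617450
(T ratio)^alpha = 1.42617450^1.97 = 2.012427
(P/Pref)^beta = 5^(-0.2) = 0.724780
SL = 0.41 * 2.012427 * 0.724780 = 0.5980 m/s


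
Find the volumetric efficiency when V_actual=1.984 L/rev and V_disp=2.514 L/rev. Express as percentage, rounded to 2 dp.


eta_v = (V_actual / V_disp) * 100
Ratio = 1.984 / 2.514 = 0.7892
eta_v = 0.7892 * 100 = 78.92%


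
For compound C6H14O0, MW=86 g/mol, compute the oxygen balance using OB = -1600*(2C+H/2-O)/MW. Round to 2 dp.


OB = -1600 * (2C + H/2 - O) / MW
Inner = 2*6 + 14/2 - 0 = 19.00
OB = -1600 * 19.00 / 86 = -353.49%


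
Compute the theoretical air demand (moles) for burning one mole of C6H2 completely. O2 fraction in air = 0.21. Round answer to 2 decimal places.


Balanced combustion: C6H2 + 6.5 O2 -> 6 CO2 + 1 H2O
O2 needed = C + H/4 = 6 + 2/4 = 6.50 moles
Air moles = O2 / 0.21 = 6.50 / 0.21 = 30.95 moles air


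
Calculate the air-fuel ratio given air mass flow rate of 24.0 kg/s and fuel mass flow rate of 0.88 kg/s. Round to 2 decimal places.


AFR = m_air / m_fuel
AFR = 24.0 / 0.88 = 27.27


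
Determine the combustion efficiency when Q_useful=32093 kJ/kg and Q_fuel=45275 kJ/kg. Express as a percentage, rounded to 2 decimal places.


Efficiency = (Q_useful / Q_fuel) * 100
Efficiency = (32093 / 45275) * 100
Efficiency = 0.7088 * 100 = 70.88%


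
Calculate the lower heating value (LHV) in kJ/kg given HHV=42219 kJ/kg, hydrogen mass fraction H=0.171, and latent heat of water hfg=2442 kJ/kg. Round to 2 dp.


LHV = HHV - hfg * 9 * H
Water correction = 2442 * 9 * 0.171 = 3758.238 kJ/kg
LHV = 42219 - 3758.238 = 38460.76 kJ/kg


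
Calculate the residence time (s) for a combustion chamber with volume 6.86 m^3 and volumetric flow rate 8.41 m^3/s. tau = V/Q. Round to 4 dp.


tau = V / Q_flow
tau = 6.86 / 8.41 = 0.8157 s


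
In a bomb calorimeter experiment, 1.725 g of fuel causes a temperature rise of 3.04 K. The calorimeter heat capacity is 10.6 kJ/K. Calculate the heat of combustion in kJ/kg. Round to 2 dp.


Hc = C_cal * delta_T / m_fuel
Q_released = 10.6 * 3.04 = 32.2240 kJ
m_fuel = 1.725 g = 1.725/1000 kg = 0.001725 kg
Hc = 32.2240 / 0.001725 = 18680.58 kJ/kg


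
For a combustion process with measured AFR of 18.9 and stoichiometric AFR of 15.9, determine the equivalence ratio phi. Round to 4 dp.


phi = AFR_stoich / AFR_actual
phi = 15.9 / 18.9 = 0.8413


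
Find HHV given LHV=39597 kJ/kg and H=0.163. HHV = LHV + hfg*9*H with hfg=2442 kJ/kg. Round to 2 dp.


HHV = LHV + hfg * 9 * H
Water addition = 2442 * 9 * 0.163 = 3582.414 kJ/kg
HHV = 39597 + 3582.414 = 43179.41 kJ/kg


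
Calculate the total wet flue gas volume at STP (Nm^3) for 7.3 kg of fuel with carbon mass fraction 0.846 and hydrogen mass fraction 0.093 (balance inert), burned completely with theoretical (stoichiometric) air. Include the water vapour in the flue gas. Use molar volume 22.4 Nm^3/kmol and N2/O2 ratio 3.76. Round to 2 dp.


Per kg fuel: CO2 = (C/12 kmol)*22.4 = (0.846/12)*22.4 = 1.57920 Nm^3
Per kg fuel: H2O = (H/2 kmol)*22.4 = (0.093/2)*22.4 = 1.04160 Nm^3
O2 needed per kg fuel = C/12 + H/4 = 0.846/12 + 0.093/4 = 0.09375000 kmol
Per kg fuel: N2 = O2*3.76*22.4 = 0.09375000*3.76*22.4 = 7.89600 Nm^3
Total per kg = 1.57920 + 1.04160 + 7.89600 = 10.51680 Nm^3
Total = 10.51680 * 7.3 = 76.77 Nm^3


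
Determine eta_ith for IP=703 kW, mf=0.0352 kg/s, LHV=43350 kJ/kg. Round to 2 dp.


eta_ith = (IP / (mf * LHV)) * 100
Denominator = 0.0352 * 43350 = 1525.9200 kW
eta_ith = (703 / 1525.9200) * 100 = 46.07%


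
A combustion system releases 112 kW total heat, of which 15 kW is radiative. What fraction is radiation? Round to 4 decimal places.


f_rad = Q_rad / Q_total
f_rad = 15 / 112 = 0.1339


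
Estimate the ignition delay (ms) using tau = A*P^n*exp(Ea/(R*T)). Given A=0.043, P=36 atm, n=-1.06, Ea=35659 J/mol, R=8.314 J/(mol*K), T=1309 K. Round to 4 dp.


tau = A * P^n * exp(Ea/(R*T))
P^n = 36^(-1.06) = 0.02240368
Ea/(R*T) = 35659/(8.314*1309) = 3.276570
exp(Ea/(R*T)) = 26.484782
tau = 0.043 * 0.02240368 * 26.484782 = 0.0255 ms


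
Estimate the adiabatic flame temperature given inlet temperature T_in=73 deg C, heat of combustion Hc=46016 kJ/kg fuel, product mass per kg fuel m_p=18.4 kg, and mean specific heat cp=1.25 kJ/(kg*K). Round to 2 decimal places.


T_ad = T_in + Hc / (m_p * cp)
Denominator = 18.4 * 1.25 = 23.0000
Temperature rise = 46016 / 23.0000 = 2000.70 K
T_ad = 73 + 2000.70 = 2073.70 deg C


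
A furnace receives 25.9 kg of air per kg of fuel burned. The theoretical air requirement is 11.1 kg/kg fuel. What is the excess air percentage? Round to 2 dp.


Excess air = actual - stoichiometric = 25.9 - 11.1 = 14.80 kg/kg fuel
Excess air % = (excess / stoich) * 100 = (14.80 / 11.1) * 100 = 133.33%


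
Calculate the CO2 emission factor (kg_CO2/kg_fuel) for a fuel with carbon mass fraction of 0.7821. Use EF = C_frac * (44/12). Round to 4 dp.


EF = C_frac * (M_CO2 / M_C)
EF = 0.7821 * (44/12)
EF = 0.7821 * 3.666667 = 2.8677 kg_CO2/kg_fuel


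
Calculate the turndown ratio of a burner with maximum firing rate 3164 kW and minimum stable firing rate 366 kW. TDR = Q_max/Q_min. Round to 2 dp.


TDR = Q_max / Q_min
TDR = 3164 / 366 = 8.64


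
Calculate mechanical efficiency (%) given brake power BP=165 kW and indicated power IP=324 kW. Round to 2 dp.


eta_mech = (BP / IP) * 100
Ratio = 165 / 324 = 0.5093
eta_mech = 0.5093 * 100 = 50.93%


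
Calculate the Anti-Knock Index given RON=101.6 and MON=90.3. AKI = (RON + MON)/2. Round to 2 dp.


AKI = (RON + MON) / 2
AKI = (101.6 + 90.3) / 2
AKI = 191.9 / 2 = 95.95


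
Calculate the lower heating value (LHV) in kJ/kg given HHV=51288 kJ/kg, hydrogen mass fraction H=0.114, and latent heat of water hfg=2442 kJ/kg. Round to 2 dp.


LHV = HHV - hfg * 9 * H
Water correction = 2442 * 9 * 0.114 = 2505.492 kJ/kg
LHV = 51288 - 2505.492 = 48782.51 kJ/kg


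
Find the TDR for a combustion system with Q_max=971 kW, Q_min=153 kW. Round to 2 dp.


TDR = Q_max / Q_min
TDR = 971 / 153 = 6.35


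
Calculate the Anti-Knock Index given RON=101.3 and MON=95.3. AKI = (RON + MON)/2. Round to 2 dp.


AKI = (RON + MON) / 2
AKI = (101.3 + 95.3) / 2
AKI = 196.6 / 2 = 98.30


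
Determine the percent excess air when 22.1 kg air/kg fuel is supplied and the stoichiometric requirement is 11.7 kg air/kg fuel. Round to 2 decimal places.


Excess air = actual - stoichiometric = 22.1 - 11.7 = 10.40 kg/kg fuel
Excess air % = (excess / stoich) * 100 = (10.40 / 11.7) * 100 = 88.89%


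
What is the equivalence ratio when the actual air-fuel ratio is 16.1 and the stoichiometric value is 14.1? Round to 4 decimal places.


phi = AFR_stoich / AFR_actual
phi = 14.1 / 16.1 = 0.8758


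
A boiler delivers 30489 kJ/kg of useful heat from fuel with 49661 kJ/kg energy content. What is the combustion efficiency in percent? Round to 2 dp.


Efficiency = (Q_useful / Q_fuel) * 100
Efficiency = (30489 / 49661) * 100
Efficiency = 0.6139 * 100 = 61.39%


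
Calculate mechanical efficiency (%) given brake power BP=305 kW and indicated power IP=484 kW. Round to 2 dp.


eta_mech = (BP / IP) * 100
Ratio = 305 / 484 = 0.6302
eta_mech = 0.6302 * 100 = 63.02%


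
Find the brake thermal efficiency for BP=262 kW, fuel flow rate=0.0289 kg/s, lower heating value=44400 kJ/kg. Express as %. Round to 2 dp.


eta_BTE = (BP / (mf * LHV)) * 100
Denominator = 0.0289 * 44400 = 1283.1600 kW
eta_BTE = (262 / 1283.1600) * 100 = 20.42%


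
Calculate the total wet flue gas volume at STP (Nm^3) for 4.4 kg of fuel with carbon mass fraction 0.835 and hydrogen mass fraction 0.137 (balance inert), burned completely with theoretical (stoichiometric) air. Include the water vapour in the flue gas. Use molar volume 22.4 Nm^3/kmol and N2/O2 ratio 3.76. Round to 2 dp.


Per kg fuel: CO2 = (C/12 kmol)*22.4 = (0.835/12)*22.4 = 1.55867 Nm^3
Per kg fuel: H2O = (H/2 kmol)*22.4 = (0.137/2)*22.4 = 1.53440 Nm^3
O2 needed per kg fuel = C/12 + H/4 = 0.835/12 + 0.137/4 = 0.10383333 kmol
Per kg fuel: N2 = O2*3.76*22.4 = 0.10383333*3.76*22.4 = 8.74526 Nm^3
Total per kg = 1.55867 + 1.53440 + 8.74526 = 11.83833 Nm^3
Total = 11.83833 * 4.4 = 52.09 Nm^3


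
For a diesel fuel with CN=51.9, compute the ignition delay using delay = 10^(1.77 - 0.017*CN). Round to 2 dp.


delay = 10^(1.77 - 0.017*CN)
Exponent = 1.77 - 0.017*51.9 = 0.8877
delay = 10^0.8877 = 7.72 ms


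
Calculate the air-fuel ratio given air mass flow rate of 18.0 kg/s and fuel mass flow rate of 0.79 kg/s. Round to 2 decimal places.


AFR = m_air / m_fuel
AFR = 18.0 / 0.79 = 22.78


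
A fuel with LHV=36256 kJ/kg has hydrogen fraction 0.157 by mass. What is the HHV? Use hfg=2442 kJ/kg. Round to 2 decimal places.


HHV = LHV + hfg * 9 * H
Water addition = 2442 * 9 * 0.157 = 3450.546 kJ/kg
HHV = 36256 + 3450.546 = 39706.55 kJ/kg


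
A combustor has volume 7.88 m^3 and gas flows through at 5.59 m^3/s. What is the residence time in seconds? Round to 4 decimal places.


tau = V / Q_flow
tau = 7.88 / 5.59 = 1.4097 s


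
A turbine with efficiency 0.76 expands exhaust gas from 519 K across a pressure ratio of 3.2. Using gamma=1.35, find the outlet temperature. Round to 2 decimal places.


T_out = T_in * (1 - eta * (1 - PR^(-(gamma-1)/gamma)))
Exponent = -(1.35-1)/1.35 = -0.25925926
PR^exp = 3.2^(-0.25925926) = 0.73966521
Factor = 1 - 0.76*(1 - 0.73966521) = 0.80214556
T_out = 519 * 0.80214556 = 416.31 K


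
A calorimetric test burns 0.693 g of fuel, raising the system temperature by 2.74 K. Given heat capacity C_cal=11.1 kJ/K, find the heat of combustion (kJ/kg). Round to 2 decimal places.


Hc = C_cal * delta_T / m_fuel
Q_released = 11.1 * 2.74 = 30.4140 kJ
m_fuel = 0.693 g = 0.693/1000 kg = 0.000693 kg
Hc = 30.4140 / 0.000693 = 43887.45 kJ/kg


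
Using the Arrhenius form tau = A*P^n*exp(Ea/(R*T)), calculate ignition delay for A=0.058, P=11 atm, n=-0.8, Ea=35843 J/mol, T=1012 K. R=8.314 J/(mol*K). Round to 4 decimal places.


tau = A * P^n * exp(Ea/(R*T))
P^n = 11^(-0.8) = 0.14685402
Ea/(R*T) = 35843/(8.314*1012) = 4.260041
exp(Ea/(R*T)) = 70.812915
tau = 0.058 * 0.14685402 * 70.812915 = 0.6032 ms


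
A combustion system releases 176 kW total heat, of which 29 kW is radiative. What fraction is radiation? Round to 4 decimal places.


f_rad = Q_rad / Q_total
f_rad = 29 / 176 = 0.1648


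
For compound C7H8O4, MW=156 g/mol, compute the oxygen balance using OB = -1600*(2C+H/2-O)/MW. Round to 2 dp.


OB = -1600 * (2C + H/2 - O) / MW
Inner = 2*7 + 8/2 - 4 = 14.00
OB = -1600 * 14.00 / 156 = -143.59%


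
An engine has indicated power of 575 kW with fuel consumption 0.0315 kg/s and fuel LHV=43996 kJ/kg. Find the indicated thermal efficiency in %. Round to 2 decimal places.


eta_ith = (IP / (mf * LHV)) * 100
Denominator = 0.0315 * 43996 = 1385.8740 kW
eta_ith = (575 / 1385.8740) * 100 = 41.49%


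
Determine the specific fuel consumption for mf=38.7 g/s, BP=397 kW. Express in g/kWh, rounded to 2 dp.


SFC = (mf / BP) * 3600
Rate = 38.7 / 397 = 0.097481 g/(s*kW)
SFC = 0.097481 * 3600 = 350.93 g/kWh


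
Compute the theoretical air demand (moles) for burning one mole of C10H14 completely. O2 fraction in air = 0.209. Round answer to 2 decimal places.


Balanced combustion: C10H14 + 13.5 O2 -> 10 CO2 + 7 H2O
O2 needed = C + H/4 = 10 + 14/4 = 13.50 moles
Air moles = O2 / 0.209 = 13.50 / 0.209 = 64.59 moles air


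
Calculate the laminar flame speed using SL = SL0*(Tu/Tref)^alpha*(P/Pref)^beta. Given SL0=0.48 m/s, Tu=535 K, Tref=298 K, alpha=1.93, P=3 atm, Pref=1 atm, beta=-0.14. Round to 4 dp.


SL = SL0 * (Tu/Tref)^alpha * (P/Pref)^beta
T ratio = 535/298 = 1.79530201
(T ratio)^alpha = 1.79530201^1.93 = 3.093751
(P/Pref)^beta = 3^(-0.14) = 0.857439
SL = 0.48 * 3.093751 * 0.857439 = 1.2733 m/s


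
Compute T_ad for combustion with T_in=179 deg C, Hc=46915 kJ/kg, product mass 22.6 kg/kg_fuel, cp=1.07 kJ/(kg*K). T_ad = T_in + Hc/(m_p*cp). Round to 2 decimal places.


T_ad = T_in + Hc / (m_p * cp)
Denominator = 22.6 * 1.07 = 24.1820
Temperature rise = 46915 / 24.1820 = 1940.08 K
T_ad = 179 + 1940.08 = 2119.08 deg C


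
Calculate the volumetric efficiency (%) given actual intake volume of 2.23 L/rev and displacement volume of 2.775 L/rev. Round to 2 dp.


eta_v = (V_actual / V_disp) * 100
Ratio = 2.23 / 2.775 = 0.8036
eta_v = 0.8036 * 100 = 80.36%


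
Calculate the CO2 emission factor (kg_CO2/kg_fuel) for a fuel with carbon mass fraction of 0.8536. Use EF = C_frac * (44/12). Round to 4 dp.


EF = C_frac * (M_CO2 / M_C)
EF = 0.8536 * (44/12)
EF = 0.8536 * 3.666667 = 3.1299 kg_CO2/kg_fuel


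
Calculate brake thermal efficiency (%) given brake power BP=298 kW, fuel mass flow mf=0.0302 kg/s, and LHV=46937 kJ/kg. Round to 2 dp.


eta_BTE = (BP / (mf * LHV)) * 100
Denominator = 0.0302 * 46937 = 1417.4974 kW
eta_BTE = (298 / 1417.4974) * 100 = 21.02%


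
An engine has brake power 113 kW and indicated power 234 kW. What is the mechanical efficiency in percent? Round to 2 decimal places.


eta_mech = (BP / IP) * 100
Ratio = 113 / 234 = 0.4829
eta_mech = 0.4829 * 100 = 48.29%


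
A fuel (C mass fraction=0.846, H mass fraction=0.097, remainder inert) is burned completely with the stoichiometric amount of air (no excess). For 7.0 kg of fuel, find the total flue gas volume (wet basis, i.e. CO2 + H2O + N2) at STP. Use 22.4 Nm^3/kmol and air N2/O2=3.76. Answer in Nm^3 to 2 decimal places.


Per kg fuel: CO2 = (C/12 kmol)*22.4 = (0.846/12)*22.4 = 1.57920 Nm^3
Per kg fuel: H2O = (H/2 kmol)*22.4 = (0.097/2)*22.4 = 1.08640 Nm^3
O2 needed per kg fuel = C/12 + H/4 = 0.846/12 + 0.097/4 = 0.09475000 kmol
Per kg fuel: N2 = O2*3.76*22.4 = 0.09475000*3.76*22.4 = 7.98022 Nm^3
Total per kg = 1.57920 + 1.08640 + 7.98022 = 10.64582 Nm^3
Total = 10.64582 * 7.0 = 74.52 Nm^3


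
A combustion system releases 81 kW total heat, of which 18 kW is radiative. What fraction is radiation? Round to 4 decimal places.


f_rad = Q_rad / Q_total
f_rad = 18 / 81 = 0.2222


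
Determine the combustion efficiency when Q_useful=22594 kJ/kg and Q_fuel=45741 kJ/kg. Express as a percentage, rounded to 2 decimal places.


Efficiency = (Q_useful / Q_fuel) * 100
Efficiency = (22594 / 45741) * 100
Efficiency = 0.4940 * 100 = 49.40%


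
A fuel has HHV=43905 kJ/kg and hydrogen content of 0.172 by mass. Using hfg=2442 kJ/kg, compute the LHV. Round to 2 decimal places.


LHV = HHV - hfg * 9 * H
Water correction = 2442 * 9 * 0.172 = 3780.216 kJ/kg
LHV = 43905 - 3780.216 = 40124.78 kJ/kg


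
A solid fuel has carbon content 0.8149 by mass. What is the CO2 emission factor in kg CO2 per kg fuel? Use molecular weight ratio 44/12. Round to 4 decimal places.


EF = C_frac * (M_CO2 / M_C)
EF = 0.8149 * (44/12)
EF = 0.8149 * 3.666667 = 2.9880 kg_CO2/kg_fuel


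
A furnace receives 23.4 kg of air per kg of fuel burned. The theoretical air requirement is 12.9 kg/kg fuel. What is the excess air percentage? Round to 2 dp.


Excess air = actual - stoichiometric = 23.4 - 12.9 = 10.50 kg/kg fuel
Excess air % = (excess / stoich) * 100 = (10.50 / 12.9) * 100 = 81.40%


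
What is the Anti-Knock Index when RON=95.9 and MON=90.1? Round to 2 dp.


AKI = (RON + MON) / 2
AKI = (95.9 + 90.1) / 2
AKI = 186.0 / 2 = 93.00


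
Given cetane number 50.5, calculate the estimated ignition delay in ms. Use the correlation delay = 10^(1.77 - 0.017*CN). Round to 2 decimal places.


delay = 10^(1.77 - 0.017*CN)
Exponent = 1.77 - 0.017*50.5 = 0.9115
delay = 10^0.9115 = 8.16 ms


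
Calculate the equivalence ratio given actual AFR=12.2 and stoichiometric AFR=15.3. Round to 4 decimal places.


phi = AFR_stoich / AFR_actual
phi = 15.3 / 12.2 = 1.2541


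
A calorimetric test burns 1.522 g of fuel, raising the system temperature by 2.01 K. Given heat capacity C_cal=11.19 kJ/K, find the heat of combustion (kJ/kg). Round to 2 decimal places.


Hc = C_cal * delta_T / m_fuel
Q_released = 11.19 * 2.01 = 22.4919 kJ
m_fuel = 1.522 g = 1.522/1000 kg = 0.001522 kg
Hc = 22.4919 / 0.001522 = 14777.86 kJ/kg


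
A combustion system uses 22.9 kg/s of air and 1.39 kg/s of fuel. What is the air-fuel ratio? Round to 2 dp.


AFR = m_air / m_fuel
AFR = 22.9 / 1.39 = 16.47


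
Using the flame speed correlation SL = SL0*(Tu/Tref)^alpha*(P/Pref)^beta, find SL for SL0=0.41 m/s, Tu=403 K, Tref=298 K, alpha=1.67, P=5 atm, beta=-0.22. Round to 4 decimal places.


SL = SL0 * (Tu/Tref)^alpha * (P/Pref)^beta
T ratio = 403/298 = 1.35234899
(T ratio)^alpha = 1.35234899^1.67 = 1.655458
(P/Pref)^beta = 5^(-0.22) = 0.701821
SL = 0.41 * 1.655458 * 0.701821 = 0.4764 m/s


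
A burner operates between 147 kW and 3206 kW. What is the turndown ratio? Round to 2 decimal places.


TDR = Q_max / Q_min
TDR = 3206 / 147 = 21.81


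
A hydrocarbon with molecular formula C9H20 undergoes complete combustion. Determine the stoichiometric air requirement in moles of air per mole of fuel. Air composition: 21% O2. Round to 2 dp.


Balanced combustion: C9H20 + 14 O2 -> 9 CO2 + 10 H2O
O2 needed = C + H/4 = 9 + 20/4 = 14.00 moles
Air moles = O2 / 0.21 = 14.00 / 0.21 = 66.67 moles air


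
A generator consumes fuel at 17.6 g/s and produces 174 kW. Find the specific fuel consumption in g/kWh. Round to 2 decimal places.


SFC = (mf / BP) * 3600
Rate = 17.6 / 174 = 0.101149 g/(s*kW)
SFC = 0.101149 * 3600 = 364.14 g/kWh


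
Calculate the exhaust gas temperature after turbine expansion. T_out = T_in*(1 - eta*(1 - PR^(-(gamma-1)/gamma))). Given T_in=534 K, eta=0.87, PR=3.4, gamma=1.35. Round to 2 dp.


T_out = T_in * (1 - eta * (1 - PR^(-(gamma-1)/gamma)))
Exponent = -(1.35-1)/1.35 = -0.25925926
PR^exp = 3.4^(-0.25925926) = 0.72813041
Factor = 1 - 0.87*(1 - 0.72813041) = 0.76347346
T_out = 534 * 0.76347346 = 407.69 K


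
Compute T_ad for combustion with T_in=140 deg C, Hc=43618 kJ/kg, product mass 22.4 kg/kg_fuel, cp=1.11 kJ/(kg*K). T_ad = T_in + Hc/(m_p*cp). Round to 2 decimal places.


T_ad = T_in + Hc / (m_p * cp)
Denominator = 22.4 * 1.11 = 24.8640
Temperature rise = 43618 / 24.8640 = 1754.26 K
T_ad = 140 + 1754.26 = 1894.26 deg C


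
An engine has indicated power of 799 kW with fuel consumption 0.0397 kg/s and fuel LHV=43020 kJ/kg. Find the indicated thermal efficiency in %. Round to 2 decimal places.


eta_ith = (IP / (mf * LHV)) * 100
Denominator = 0.0397 * 43020 = 1707.8940 kW
eta_ith = (799 / 1707.8940) * 100 = 46.78%


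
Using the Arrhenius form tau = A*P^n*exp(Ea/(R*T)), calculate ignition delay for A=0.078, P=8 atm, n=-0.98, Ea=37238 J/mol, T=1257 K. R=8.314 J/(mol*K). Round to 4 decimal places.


tau = A * P^n * exp(Ea/(R*T))
P^n = 8^(-0.98) = 0.13030822
Ea/(R*T) = 37238/(8.314*1257) = 3.563207
exp(Ea/(R*T)) = 35.276146
tau = 0.078 * 0.13030822 * 35.276146 = 0.3585 ms


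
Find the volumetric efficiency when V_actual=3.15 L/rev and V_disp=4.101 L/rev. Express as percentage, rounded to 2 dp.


eta_v = (V_actual / V_disp) * 100
Ratio = 3.15 / 4.101 = 0.7681
eta_v = 0.7681 * 100 = 76.81%


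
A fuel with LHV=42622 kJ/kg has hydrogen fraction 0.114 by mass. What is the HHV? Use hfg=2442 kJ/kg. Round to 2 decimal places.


HHV = LHV + hfg * 9 * H
Water addition = 2442 * 9 * 0.114 = 2505.492 kJ/kg
HHV = 42622 + 2505.492 = 45127.49 kJ/kg


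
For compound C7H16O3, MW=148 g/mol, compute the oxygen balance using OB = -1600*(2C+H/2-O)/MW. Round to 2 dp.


OB = -1600 * (2C + H/2 - O) / MW
Inner = 2*7 + 16/2 - 3 = 19.00
OB = -1600 * 19.00 / 148 = -205.41%


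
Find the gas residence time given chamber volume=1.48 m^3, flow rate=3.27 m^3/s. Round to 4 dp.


tau = V / Q_flow
tau = 1.48 / 3.27 = 0.4526 s


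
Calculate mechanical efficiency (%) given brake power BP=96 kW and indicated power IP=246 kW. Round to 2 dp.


eta_mech = (BP / IP) * 100
Ratio = 96 / 246 = 0.3902
eta_mech = 0.3902 * 100 = 39.02%


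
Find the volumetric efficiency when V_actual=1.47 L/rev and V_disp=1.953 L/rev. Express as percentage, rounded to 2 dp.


eta_v = (V_actual / V_disp) * 100
Ratio = 1.47 / 1.953 = 0.7527
eta_v = 0.7527 * 100 = 75.27%


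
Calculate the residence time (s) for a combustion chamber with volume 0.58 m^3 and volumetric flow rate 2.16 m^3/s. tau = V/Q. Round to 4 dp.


tau = V / Q_flow
tau = 0.58 / 2.16 = 0.2685 s


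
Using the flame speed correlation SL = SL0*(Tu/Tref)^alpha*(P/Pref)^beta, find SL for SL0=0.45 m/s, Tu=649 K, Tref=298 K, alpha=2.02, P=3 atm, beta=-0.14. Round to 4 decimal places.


SL = SL0 * (Tu/Tref)^alpha * (P/Pref)^beta
T ratio = 649/298 = 2.17785235
(T ratio)^alpha = 2.17785235^2.02 = 4.817452
(P/Pref)^beta = 3^(-0.14) = 0.857439
SL = 0.45 * 4.817452 * 0.857439 = 1.8588 m/s


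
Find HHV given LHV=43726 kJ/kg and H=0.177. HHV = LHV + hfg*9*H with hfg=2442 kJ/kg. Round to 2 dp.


HHV = LHV + hfg * 9 * H
Water addition = 2442 * 9 * 0.177 = 3890.106 kJ/kg
HHV = 43726 + 3890.106 = 47616.11 kJ/kg


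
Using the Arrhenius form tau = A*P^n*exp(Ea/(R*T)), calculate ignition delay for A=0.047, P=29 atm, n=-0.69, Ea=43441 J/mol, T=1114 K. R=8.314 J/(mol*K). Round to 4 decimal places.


tau = A * P^n * exp(Ea/(R*T))
P^n = 29^(-0.69) = 0.09793668
Ea/(R*T) = 43441/(8.314*1114) = 4.690343
exp(Ea/(R*T)) = 108.890522
tau = 0.047 * 0.09793668 * 108.890522 = 0.5012 ms
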